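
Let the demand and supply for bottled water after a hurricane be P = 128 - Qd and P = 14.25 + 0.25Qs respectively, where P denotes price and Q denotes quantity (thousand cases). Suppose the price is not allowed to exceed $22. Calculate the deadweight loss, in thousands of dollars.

Rearranging demand gives Qd = 128 - P; rearranging supply gives Qs = 4P - 57. Equilibrium: 128 - P = 4P - 57, so 185 = 5P and P* = 37, Q* = 91.
Since 22 < 37, the ceiling is binding.
At P = 22: Qd = 128 - 22 = 106 and Qs = 4·22 - 57 = 31.
Quantity traded falls to 31. At Q = 31 the demand price is 128 - 31 = 97 and the supply price is (57 + 31)/4 = 22.
Deadweight loss = ½ · (97 - 22) · (91 - 31) = ½ · 75 · 60 = 2250.

2250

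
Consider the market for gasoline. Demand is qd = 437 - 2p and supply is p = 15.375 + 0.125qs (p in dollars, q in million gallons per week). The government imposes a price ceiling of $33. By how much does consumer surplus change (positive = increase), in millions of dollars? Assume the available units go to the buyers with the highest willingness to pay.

-5221

Rearranging supply gives qs = 8p - 123. Without the control the market clears where 437 - 2p = 8p - 123, i.e. p* = 56 and q* = 325.
The ceiling of 33 is below the equilibrium price 56, so it binds.
At p = 33: qd = 437 - 2·33 = 371 and qs = 8·33 - 123 = 141.
Consumer surplus without the control is ½ · (218.5 - 56) · 325 = 26406.25.
With the ceiling, 141 units are sold at 33 (assume they go to the highest-value buyers). The demand price at q = 141 is 148, so CS = ½ · [(218.5 - 33) + (148 - 33)] · 141 = 21185.25.
Change in consumer surplus = 21185.25 - 26406.25 = -5221.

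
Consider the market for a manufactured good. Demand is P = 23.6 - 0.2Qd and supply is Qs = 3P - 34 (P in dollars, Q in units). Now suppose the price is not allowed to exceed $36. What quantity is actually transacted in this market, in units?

23

Rearranging demand gives Qd = 118 - 5P. Setting quantity demanded equal to quantity supplied, 118 - 5P = 3P - 34, gives P* = 19 and Q* = 23.
The ceiling of 36 is above the equilibrium price 19, so it is not binding; the market clears at P* = 19, Q* = 23.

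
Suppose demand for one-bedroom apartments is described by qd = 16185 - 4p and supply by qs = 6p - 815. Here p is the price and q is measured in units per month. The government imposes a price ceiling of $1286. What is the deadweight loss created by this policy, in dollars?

Without the control the market clears where 16185 - 4p = 6p - 815, i.e. p* = 1700 and q* = 9385.
Because the ceiling (1286) lies below the market-clearing price, it is binding.
At p = 1286: qd = 16185 - 4·1286 = 11041 and qs = 6·1286 - 815 = 6901.
Quantity traded falls to 6901. At q = 6901 the demand price is (16185 - 6901)/4 = 2321 and the supply price is (815 + 6901)/6 = 1286.
Deadweight loss = ½ · (2321 - 1286) · (9385 - 6901) = ½ · 1035 · 2484 = 1285470.

1285470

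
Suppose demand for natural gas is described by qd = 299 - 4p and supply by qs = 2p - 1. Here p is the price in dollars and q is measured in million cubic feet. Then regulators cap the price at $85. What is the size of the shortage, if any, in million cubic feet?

Equilibrium: 299 - 4p = 2p - 1, so 300 = 6p and p* = 50, q* = 99.
Since 85 is above p* = 50, the ceiling does not bind and the free-market outcome prevails.
Since the control does not bind, there is no shortage.

0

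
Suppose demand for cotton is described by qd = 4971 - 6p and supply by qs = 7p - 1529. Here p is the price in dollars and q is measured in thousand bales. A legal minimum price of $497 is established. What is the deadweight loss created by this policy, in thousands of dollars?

0

Equilibrium: 4971 - 6p = 7p - 1529, so 6500 = 13p and p* = 500, q* = 1971.
Since 497 is below p* = 500, the floor does not bind and the free-market outcome prevails.
Since the control does not bind, no trades are prevented and deadweight loss is zero.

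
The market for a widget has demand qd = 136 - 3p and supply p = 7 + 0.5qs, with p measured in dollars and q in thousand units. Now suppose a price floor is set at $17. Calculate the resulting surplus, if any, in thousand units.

Rearranging supply gives qs = 2p - 14. Equilibrium: 136 - 3p = 2p - 14, so 150 = 5p and p* = 30, q* = 46.
The floor of 17 is below the equilibrium price 30, so it is not binding; the market clears at p* = 30, q* = 46.
Since the control does not bind, there is no surplus.

0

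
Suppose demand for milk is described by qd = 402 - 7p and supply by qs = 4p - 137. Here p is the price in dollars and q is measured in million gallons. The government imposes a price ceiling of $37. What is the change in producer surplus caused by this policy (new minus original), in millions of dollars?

-420

Setting quantity demanded equal to quantity supplied, 402 - 7p = 4p - 137, gives p* = 49 and q* = 59.
Because the ceiling (37) lies below the market-clearing price, it is binding.
At p = 37: qd = 402 - 7·37 = 143 and qs = 4·37 - 137 = 11.
Producer surplus without the control is ½ · (49 - 34.25) · 59 = 435.125.
With the ceiling, producers sell 11 units at 37, so PS = ½ · (37 - 34.25) · 11 = 15.125.
Change in producer surplus = 15.125 - 435.125 = -420.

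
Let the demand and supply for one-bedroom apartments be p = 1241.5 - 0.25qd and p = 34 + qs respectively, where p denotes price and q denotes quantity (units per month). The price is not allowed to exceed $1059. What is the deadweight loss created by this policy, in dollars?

Rearranging demand gives qd = 4966 - 4p; rearranging supply gives qs = p - 34. Equilibrium: 4966 - 4p = p - 34, so 5000 = 5p and p* = 1000, q* = 966.
Since 1059 is above p* = 1000, the ceiling does not bind and the free-market outcome prevails.
Since the control does not bind, no trades are prevented and deadweight loss is zero.

0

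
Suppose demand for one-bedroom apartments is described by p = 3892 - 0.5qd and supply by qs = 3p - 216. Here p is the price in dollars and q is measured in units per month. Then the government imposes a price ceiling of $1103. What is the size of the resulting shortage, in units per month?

2485

Rearranging demand gives qd = 7784 - 2p. Equilibrium: 7784 - 2p = 3p - 216, so 8000 = 5p and p* = 1600, q* = 4584.
The ceiling of 1103 is below the equilibrium price 1600, so it binds.
At p = 1103: qd = 7784 - 2·1103 = 5578 and qs = 3·1103 - 216 = 3093.
Shortage = qd - qs = 5578 - 3093 = 2485.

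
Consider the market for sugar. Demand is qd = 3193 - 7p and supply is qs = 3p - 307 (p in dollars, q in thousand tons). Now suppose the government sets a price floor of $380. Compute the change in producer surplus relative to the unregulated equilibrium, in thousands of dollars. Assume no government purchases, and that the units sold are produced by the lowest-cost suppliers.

Setting quantity demanded equal to quantity supplied, 3193 - 7p = 3p - 307, gives p* = 350 and q* = 743.
The floor of 380 is above the equilibrium price 350, so it binds.
At p = 380: qd = 3193 - 7·380 = 533 and qs = 3·380 - 307 = 833.
Producer surplus without the control is ½ · (350 - 307/3) · 743 = 552049/6.
With the floor, 533 units are sold at 380. The supply price at q = 533 is 280, so PS = ½ · [(380 - 307/3) + (380 - 280)] · 533 = 603889/6.
Change in producer surplus = 603889/6 - 552049/6 = 8640.

8640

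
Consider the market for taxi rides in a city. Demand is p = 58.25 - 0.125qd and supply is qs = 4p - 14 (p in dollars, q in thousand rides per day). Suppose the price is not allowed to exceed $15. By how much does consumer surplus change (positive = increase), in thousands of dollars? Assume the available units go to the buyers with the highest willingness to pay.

525

Rearranging demand gives qd = 466 - 8p. In a free market, 466 - 8p = 4p - 14 gives the equilibrium p* = 40, q* = 146.
The ceiling of 15 is below the equilibrium price 40, so it binds.
At p = 15: qd = 466 - 8·15 = 346 and qs = 4·15 - 14 = 46.
Consumer surplus without the control is ½ · (58.25 - 40) · 146 = 1332.25.
With the ceiling, 46 units are sold at 15 (assume they go to the highest-value buyers). The demand price at q = 46 is 52.5, so CS = ½ · [(58.25 - 15) + (52.5 - 15)] · 46 = 1857.25.
Change in consumer surplus = 1857.25 - 1332.25 = 525.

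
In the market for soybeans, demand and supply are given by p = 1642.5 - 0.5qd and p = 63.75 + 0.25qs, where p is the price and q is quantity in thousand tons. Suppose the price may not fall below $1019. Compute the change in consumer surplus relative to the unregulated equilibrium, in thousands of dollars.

-719004

Rearranging demand gives qd = 3285 - 2p; rearranging supply gives qs = 4p - 255. Without the control the market clears where 3285 - 2p = 4p - 255, i.e. p* = 590 and q* = 2105.
The floor of 1019 is above the equilibrium price 590, so it binds.
At p = 1019: qd = 3285 - 2·1019 = 1247 and qs = 4·1019 - 255 = 3821.
Consumer surplus without the control is ½ · (1642.5 - 590) · 2105 = 1107756.25.
With the floor, consumers buy 1247 units at 1019, so CS = ½ · (1642.5 - 1019) · 1247 = 388752.25.
Change in consumer surplus = 388752.25 - 1107756.25 = -719004.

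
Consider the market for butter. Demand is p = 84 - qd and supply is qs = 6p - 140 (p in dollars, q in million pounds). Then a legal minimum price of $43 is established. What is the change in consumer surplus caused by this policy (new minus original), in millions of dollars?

Rearranging demand gives qd = 84 - p. In a free market, 84 - p = 6p - 140 gives the equilibrium p* = 32, q* = 52.
Since 43 > 32, the floor is binding.
At p = 43: qd = 84 - 43 = 41 and qs = 6·43 - 140 = 118.
Consumer surplus without the control is ½ · (84 - 32) · 52 = 1352.
With the floor, consumers buy 41 units at 43, so CS = ½ · (84 - 43) · 41 = 840.5.
Change in consumer surplus = 840.5 - 1352 = -511.5.

-511.5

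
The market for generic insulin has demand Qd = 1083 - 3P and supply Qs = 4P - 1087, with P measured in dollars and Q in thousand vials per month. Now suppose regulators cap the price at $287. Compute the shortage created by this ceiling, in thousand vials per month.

161

Without the control the market clears where 1083 - 3P = 4P - 1087, i.e. P* = 310 and Q* = 153.
Since 287 < 310, the ceiling is binding.
At P = 287: Qd = 1083 - 3·287 = 222 and Qs = 4·287 - 1087 = 61.
Shortage = Qd - Qs = 222 - 61 = 161.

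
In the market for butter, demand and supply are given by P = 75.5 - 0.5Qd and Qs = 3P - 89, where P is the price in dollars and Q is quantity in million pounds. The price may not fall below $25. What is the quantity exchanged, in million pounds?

55

Rearranging demand gives Qd = 151 - 2P. In a free market, 151 - 2P = 3P - 89 gives the equilibrium P* = 48, Q* = 55.
Since 25 is below P* = 48, the floor does not bind and the free-market outcome prevails.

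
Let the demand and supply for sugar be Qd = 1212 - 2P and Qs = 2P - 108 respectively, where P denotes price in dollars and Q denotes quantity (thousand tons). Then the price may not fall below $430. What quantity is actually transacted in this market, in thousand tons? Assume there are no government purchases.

Without the control the market clears where 1212 - 2P = 2P - 108, i.e. P* = 330 and Q* = 552.
Since 430 > 330, the floor is binding.
At P = 430: Qd = 1212 - 2·430 = 352 and Qs = 2·430 - 108 = 752.
The quantity actually transacted is the short side, demand: 352.

352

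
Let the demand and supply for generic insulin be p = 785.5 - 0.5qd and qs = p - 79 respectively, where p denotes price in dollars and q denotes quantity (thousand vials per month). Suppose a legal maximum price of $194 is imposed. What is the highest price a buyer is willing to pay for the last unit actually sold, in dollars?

728

Rearranging demand gives qd = 1571 - 2p. In a free market, 1571 - 2p = p - 79 gives the equilibrium p* = 550, q* = 471.
Since 194 < 550, the ceiling is binding.
At p = 194: qd = 1571 - 2·194 = 1183 and qs = 194 - 79 = 115.
Only 115 units reach the market. On the demand curve, the marginal buyer's willingness to pay at q = 115 is (1571 - 115)/2 = 728.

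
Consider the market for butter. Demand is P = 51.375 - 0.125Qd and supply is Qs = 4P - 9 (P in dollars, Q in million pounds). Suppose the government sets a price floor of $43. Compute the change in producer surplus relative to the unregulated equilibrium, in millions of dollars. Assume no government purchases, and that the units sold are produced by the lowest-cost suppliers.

Rearranging demand gives Qd = 411 - 8P. Equilibrium: 411 - 8P = 4P - 9, so 420 = 12P and P* = 35, Q* = 131.
Since 43 > 35, the floor is binding.
At P = 43: Qd = 411 - 8·43 = 67 and Qs = 4·43 - 9 = 163.
Producer surplus without the control is ½ · (35 - 2.25) · 131 = 2145.125.
With the floor, 67 units are sold at 43. The supply price at Q = 67 is 19, so PS = ½ · [(43 - 2.25) + (43 - 19)] · 67 = 2169.125.
Change in producer surplus = 2169.125 - 2145.125 = 24.

24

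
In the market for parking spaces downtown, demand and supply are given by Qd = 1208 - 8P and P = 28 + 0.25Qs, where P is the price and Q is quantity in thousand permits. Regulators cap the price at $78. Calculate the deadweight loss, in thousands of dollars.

3072

Rearranging supply gives Qs = 4P - 112. Equilibrium: 1208 - 8P = 4P - 112, so 1320 = 12P and P* = 110, Q* = 328.
Because the ceiling (78) lies below the market-clearing price, it is binding.
At P = 78: Qd = 1208 - 8·78 = 584 and Qs = 4·78 - 112 = 200.
Quantity traded falls to 200. At Q = 200 the demand price is (1208 - 200)/8 = 126 and the supply price is (112 + 200)/4 = 78.
Deadweight loss = ½ · (126 - 78) · (328 - 200) = ½ · 48 · 128 = 3072.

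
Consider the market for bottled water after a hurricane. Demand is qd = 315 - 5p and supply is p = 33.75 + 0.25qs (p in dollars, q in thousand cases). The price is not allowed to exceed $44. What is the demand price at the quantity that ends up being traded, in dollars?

54.8

Rearranging supply gives qs = 4p - 135. Setting quantity demanded equal to quantity supplied, 315 - 5p = 4p - 135, gives p* = 50 and q* = 65.
Since 44 < 50, the ceiling is binding.
At p = 44: qd = 315 - 5·44 = 95 and qs = 4·44 - 135 = 41.
Only 41 units reach the market. On the demand curve, the marginal buyer's willingness to pay at q = 41 is (315 - 41)/5 = 54.8.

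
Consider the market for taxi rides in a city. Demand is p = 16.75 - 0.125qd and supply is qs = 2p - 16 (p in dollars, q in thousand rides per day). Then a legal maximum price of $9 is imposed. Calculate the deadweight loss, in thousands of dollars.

45

Rearranging demand gives qd = 134 - 8p. In a free market, 134 - 8p = 2p - 16 gives the equilibrium p* = 15, q* = 14.
The ceiling of 9 is below the equilibrium price 15, so it binds.
At p = 9: qd = 134 - 8·9 = 62 and qs = 2·9 - 16 = 2.
Quantity traded falls to 2. At q = 2 the demand price is (134 - 2)/8 = 16.5 and the supply price is (16 + 2)/2 = 9.
Deadweight loss = ½ · (16.5 - 9) · (14 - 2) = ½ · 7.5 · 12 = 45.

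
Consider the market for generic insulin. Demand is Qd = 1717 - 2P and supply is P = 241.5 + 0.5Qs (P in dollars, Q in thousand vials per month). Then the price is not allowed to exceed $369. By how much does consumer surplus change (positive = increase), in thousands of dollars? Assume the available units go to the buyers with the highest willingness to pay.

13394

Rearranging supply gives Qs = 2P - 483. Equilibrium: 1717 - 2P = 2P - 483, so 2200 = 4P and P* = 550, Q* = 617.
The ceiling of 369 is below the equilibrium price 550, so it binds.
At P = 369: Qd = 1717 - 2·369 = 979 and Qs = 2·369 - 483 = 255.
Consumer surplus without the control is ½ · (858.5 - 550) · 617 = 95172.25.
With the ceiling, 255 units are sold at 369 (assume they go to the highest-value buyers). The demand price at Q = 255 is 731, so CS = ½ · [(858.5 - 369) + (731 - 369)] · 255 = 108566.25.
Change in consumer surplus = 108566.25 - 95172.25 = 13394.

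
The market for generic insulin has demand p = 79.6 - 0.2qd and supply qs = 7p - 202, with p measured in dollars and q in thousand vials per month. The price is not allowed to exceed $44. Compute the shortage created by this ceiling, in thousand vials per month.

72

Rearranging demand gives qd = 398 - 5p. Setting quantity demanded equal to quantity supplied, 398 - 5p = 7p - 202, gives p* = 50 and q* = 148.
The ceiling of 44 is below the equilibrium price 50, so it binds.
At p = 44: qd = 398 - 5·44 = 178 and qs = 7·44 - 202 = 106.
Shortage = qd - qs = 178 - 106 = 72.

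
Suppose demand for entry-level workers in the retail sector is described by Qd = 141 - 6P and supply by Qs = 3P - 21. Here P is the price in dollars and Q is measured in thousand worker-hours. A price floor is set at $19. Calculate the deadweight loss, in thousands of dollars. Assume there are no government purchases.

9

Equilibrium: 141 - 6P = 3P - 21, so 162 = 9P and P* = 18, Q* = 33.
Since 19 > 18, the floor is binding.
At P = 19: Qd = 141 - 6·19 = 27 and Qs = 3·19 - 21 = 36.
Quantity traded falls to 27. At Q = 27 the demand price is (141 - 27)/6 = 19 and the supply price is (21 + 27)/3 = 16.
Deadweight loss = ½ · (19 - 16) · (33 - 27) = ½ · 3 · 6 = 9.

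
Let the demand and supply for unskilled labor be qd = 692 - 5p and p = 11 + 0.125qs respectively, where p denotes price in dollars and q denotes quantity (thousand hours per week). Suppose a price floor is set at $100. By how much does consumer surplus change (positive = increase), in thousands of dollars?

-11680

Rearranging supply gives qs = 8p - 88. Without the control the market clears where 692 - 5p = 8p - 88, i.e. p* = 60 and q* = 392.
The floor of 100 is above the equilibrium price 60, so it binds.
At p = 100: qd = 692 - 5·100 = 192 and qs = 8·100 - 88 = 712.
Consumer surplus without the control is ½ · (138.4 - 60) · 392 = 15366.4.
With the floor, consumers buy 192 units at 100, so CS = ½ · (138.4 - 100) · 192 = 3686.4.
Change in consumer surplus = 3686.4 - 15366.4 = -11680.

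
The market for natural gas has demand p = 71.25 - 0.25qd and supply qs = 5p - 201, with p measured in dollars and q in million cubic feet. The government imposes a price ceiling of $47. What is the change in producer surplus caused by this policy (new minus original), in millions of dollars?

-360.5

Rearranging demand gives qd = 285 - 4p. In a free market, 285 - 4p = 5p - 201 gives the equilibrium p* = 54, q* = 69.
The ceiling of 47 is below the equilibrium price 54, so it binds.
At p = 47: qd = 285 - 4·47 = 97 and qs = 5·47 - 201 = 34.
Producer surplus without the control is ½ · (54 - 40.2) · 69 = 476.1.
With the ceiling, producers sell 34 units at 47, so PS = ½ · (47 - 40.2) · 34 = 115.6.
Change in producer surplus = 115.6 - 476.1 = -360.5.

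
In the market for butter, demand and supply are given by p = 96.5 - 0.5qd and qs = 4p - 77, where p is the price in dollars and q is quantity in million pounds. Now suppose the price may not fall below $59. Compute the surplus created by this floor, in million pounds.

84

Rearranging demand gives qd = 193 - 2p. Setting quantity demanded equal to quantity supplied, 193 - 2p = 4p - 77, gives p* = 45 and q* = 103.
Since 59 > 45, the floor is binding.
At p = 59: qd = 193 - 2·59 = 75 and qs = 4·59 - 77 = 159.
Surplus = qs - qd = 159 - 75 = 84.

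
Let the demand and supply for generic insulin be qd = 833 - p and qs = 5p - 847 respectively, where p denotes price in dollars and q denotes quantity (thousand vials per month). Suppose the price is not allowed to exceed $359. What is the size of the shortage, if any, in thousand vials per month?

0

Without the control the market clears where 833 - p = 5p - 847, i.e. p* = 280 and q* = 553.
Since 359 is above p* = 280, the ceiling does not bind and the free-market outcome prevails.
Since the control does not bind, there is no shortage.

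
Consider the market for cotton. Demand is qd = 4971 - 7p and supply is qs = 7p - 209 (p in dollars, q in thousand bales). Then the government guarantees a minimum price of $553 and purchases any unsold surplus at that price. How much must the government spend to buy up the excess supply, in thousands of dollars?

Equilibrium: 4971 - 7p = 7p - 209, so 5180 = 14p and p* = 370, q* = 2381.
Because the floor (553) lies above the market-clearing price, it is binding.
At p = 553: qd = 4971 - 7·553 = 1100 and qs = 7·553 - 209 = 3662.
Surplus = qs - qd = 2562.
Government expenditure = surplus × support price = 2562 × 553 = 1416786.

1416786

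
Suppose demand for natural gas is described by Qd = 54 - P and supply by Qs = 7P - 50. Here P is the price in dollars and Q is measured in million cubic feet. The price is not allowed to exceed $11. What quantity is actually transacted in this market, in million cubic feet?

Equilibrium: 54 - P = 7P - 50, so 104 = 8P and P* = 13, Q* = 41.
The ceiling of 11 is below the equilibrium price 13, so it binds.
At P = 11: Qd = 54 - 11 = 43 and Qs = 7·11 - 50 = 27.
The quantity actually transacted is the short side, supply: 27.

27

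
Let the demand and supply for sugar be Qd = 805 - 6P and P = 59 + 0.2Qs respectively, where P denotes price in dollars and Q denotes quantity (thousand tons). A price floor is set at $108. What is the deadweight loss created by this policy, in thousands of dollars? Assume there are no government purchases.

422.4

Rearranging supply gives Qs = 5P - 295. In a free market, 805 - 6P = 5P - 295 gives the equilibrium P* = 100, Q* = 205.
Since 108 > 100, the floor is binding.
At P = 108: Qd = 805 - 6·108 = 157 and Qs = 5·108 - 295 = 245.
Quantity traded falls to 157. At Q = 157 the demand price is (805 - 157)/6 = 108 and the supply price is (295 + 157)/5 = 90.4.
Deadweight loss = ½ · (108 - 90.4) · (205 - 157) = ½ · 17.6 · 48 = 422.4.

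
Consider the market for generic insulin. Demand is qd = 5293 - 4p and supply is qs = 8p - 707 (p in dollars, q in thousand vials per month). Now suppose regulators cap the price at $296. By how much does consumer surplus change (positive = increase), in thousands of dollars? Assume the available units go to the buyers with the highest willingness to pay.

Equilibrium: 5293 - 4p = 8p - 707, so 6000 = 12p and p* = 500, q* = 3293.
The ceiling of 296 is below the equilibrium price 500, so it binds.
At p = 296: qd = 5293 - 4·296 = 4109 and qs = 8·296 - 707 = 1661.
Consumer surplus without the control is ½ · (1323.25 - 500) · 3293 = 1355481.125.
With the ceiling, 1661 units are sold at 296 (assume they go to the highest-value buyers). The demand price at q = 1661 is 908, so CS = ½ · [(1323.25 - 296) + (908 - 296)] · 1661 = 1361397.125.
Change in consumer surplus = 1361397.125 - 1355481.125 = 5916.

5916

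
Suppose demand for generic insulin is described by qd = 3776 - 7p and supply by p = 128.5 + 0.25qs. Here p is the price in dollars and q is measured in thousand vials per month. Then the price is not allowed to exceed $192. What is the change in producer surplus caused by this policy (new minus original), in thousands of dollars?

Rearranging supply gives qs = 4p - 514. In a free market, 3776 - 7p = 4p - 514 gives the equilibrium p* = 390, q* = 1046.
Because the ceiling (192) lies below the market-clearing price, it is binding.
At p = 192: qd = 3776 - 7·192 = 2432 and qs = 4·192 - 514 = 254.
Producer surplus without the control is ½ · (390 - 128.5) · 1046 = 136764.5.
With the ceiling, producers sell 254 units at 192, so PS = ½ · (192 - 128.5) · 254 = 8064.5.
Change in producer surplus = 8064.5 - 136764.5 = -128700.

-128700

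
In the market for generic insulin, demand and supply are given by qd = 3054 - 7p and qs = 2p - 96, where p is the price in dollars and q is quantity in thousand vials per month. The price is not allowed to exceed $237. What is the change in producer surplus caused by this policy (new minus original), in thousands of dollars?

Setting quantity demanded equal to quantity supplied, 3054 - 7p = 2p - 96, gives p* = 350 and q* = 604.
Because the ceiling (237) lies below the market-clearing price, it is binding.
At p = 237: qd = 3054 - 7·237 = 1395 and qs = 2·237 - 96 = 378.
Producer surplus without the control is ½ · (350 - 48) · 604 = 91204.
With the ceiling, producers sell 378 units at 237, so PS = ½ · (237 - 48) · 378 = 35721.
Change in producer surplus = 35721 - 91204 = -55483.

-55483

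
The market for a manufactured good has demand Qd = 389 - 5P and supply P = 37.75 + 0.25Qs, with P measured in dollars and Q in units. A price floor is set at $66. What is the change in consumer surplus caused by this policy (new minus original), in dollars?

-444

Rearranging supply gives Qs = 4P - 151. Setting quantity demanded equal to quantity supplied, 389 - 5P = 4P - 151, gives P* = 60 and Q* = 89.
The floor of 66 is above the equilibrium price 60, so it binds.
At P = 66: Qd = 389 - 5·66 = 59 and Qs = 4·66 - 151 = 113.
Consumer surplus without the control is ½ · (77.8 - 60) · 89 = 792.1.
With the floor, consumers buy 59 units at 66, so CS = ½ · (77.8 - 66) · 59 = 348.1.
Change in consumer surplus = 348.1 - 792.1 = -444.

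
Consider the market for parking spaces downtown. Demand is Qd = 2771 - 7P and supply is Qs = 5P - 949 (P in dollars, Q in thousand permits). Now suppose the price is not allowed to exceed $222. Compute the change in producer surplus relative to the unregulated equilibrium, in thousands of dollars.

-33528

Without the control the market clears where 2771 - 7P = 5P - 949, i.e. P* = 310 and Q* = 601.
Since 222 < 310, the ceiling is binding.
At P = 222: Qd = 2771 - 7·222 = 1217 and Qs = 5·222 - 949 = 161.
Producer surplus without the control is ½ · (310 - 189.8) · 601 = 36120.1.
With the ceiling, producers sell 161 units at 222, so PS = ½ · (222 - 189.8) · 161 = 2592.1.
Change in producer surplus = 2592.1 - 36120.1 = -33528.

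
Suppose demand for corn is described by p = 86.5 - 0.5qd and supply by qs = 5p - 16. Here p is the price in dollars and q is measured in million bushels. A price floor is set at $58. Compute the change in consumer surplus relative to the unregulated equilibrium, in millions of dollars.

Rearranging demand gives qd = 173 - 2p. Setting quantity demanded equal to quantity supplied, 173 - 2p = 5p - 16, gives p* = 27 and q* = 119.
Because the floor (58) lies above the market-clearing price, it is binding.
At p = 58: qd = 173 - 2·58 = 57 and qs = 5·58 - 16 = 274.
Consumer surplus without the control is ½ · (86.5 - 27) · 119 = 3540.25.
With the floor, consumers buy 57 units at 58, so CS = ½ · (86.5 - 58) · 57 = 812.25.
Change in consumer surplus = 812.25 - 3540.25 = -2728.

-2728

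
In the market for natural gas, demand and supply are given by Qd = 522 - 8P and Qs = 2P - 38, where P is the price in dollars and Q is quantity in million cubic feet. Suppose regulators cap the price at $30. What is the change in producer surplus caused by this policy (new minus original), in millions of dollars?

Without the control the market clears where 522 - 8P = 2P - 38, i.e. P* = 56 and Q* = 74.
The ceiling of 30 is below the equilibrium price 56, so it binds.
At P = 30: Qd = 522 - 8·30 = 282 and Qs = 2·30 - 38 = 22.
Producer surplus without the control is ½ · (56 - 19) · 74 = 1369.
With the ceiling, producers sell 22 units at 30, so PS = ½ · (30 - 19) · 22 = 121.
Change in producer surplus = 121 - 1369 = -1248.

-1248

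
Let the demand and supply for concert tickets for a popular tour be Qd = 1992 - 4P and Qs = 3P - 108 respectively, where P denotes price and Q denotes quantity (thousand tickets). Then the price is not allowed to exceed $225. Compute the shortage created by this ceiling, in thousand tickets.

525

Setting quantity demanded equal to quantity supplied, 1992 - 4P = 3P - 108, gives P* = 300 and Q* = 792.
The ceiling of 225 is below the equilibrium price 300, so it binds.
At P = 225: Qd = 1992 - 4·225 = 1092 and Qs = 3·225 - 108 = 567.
Shortage = Qd - Qs = 1092 - 567 = 525.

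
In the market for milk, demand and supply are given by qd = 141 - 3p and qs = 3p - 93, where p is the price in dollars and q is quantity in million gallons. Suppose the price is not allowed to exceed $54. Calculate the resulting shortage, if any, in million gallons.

Setting quantity demanded equal to quantity supplied, 141 - 3p = 3p - 93, gives p* = 39 and q* = 24.
Since 54 is above p* = 39, the ceiling does not bind and the free-market outcome prevails.
Since the control does not bind, there is no shortage.

0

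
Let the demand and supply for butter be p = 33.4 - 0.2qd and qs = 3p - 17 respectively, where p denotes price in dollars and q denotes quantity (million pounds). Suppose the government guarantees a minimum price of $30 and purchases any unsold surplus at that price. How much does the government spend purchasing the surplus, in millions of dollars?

Rearranging demand gives qd = 167 - 5p. Equilibrium: 167 - 5p = 3p - 17, so 184 = 8p and p* = 23, q* = 52.
Since 30 > 23, the floor is binding.
At p = 30: qd = 167 - 5·30 = 17 and qs = 3·30 - 17 = 73.
Surplus = qs - qd = 56.
Government expenditure = surplus × support price = 56 × 30 = 1680.

1680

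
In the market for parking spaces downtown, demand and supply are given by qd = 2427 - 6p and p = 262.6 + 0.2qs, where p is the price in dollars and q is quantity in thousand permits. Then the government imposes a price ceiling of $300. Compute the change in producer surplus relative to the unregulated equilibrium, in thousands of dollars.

Rearranging supply gives qs = 5p - 1313. Without the control the market clears where 2427 - 6p = 5p - 1313, i.e. p* = 340 and q* = 387.
Because the ceiling (300) lies below the market-clearing price, it is binding.
At p = 300: qd = 2427 - 6·300 = 627 and qs = 5·300 - 1313 = 187.
Producer surplus without the control is ½ · (340 - 262.6) · 387 = 14976.9.
With the ceiling, producers sell 187 units at 300, so PS = ½ · (300 - 262.6) · 187 = 3496.9.
Change in producer surplus = 3496.9 - 14976.9 = -11480.

-11480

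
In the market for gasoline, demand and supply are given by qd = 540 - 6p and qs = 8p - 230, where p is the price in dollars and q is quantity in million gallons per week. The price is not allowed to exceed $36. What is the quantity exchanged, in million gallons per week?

Equilibrium: 540 - 6p = 8p - 230, so 770 = 14p and p* = 55, q* = 210.
Since 36 < 55, the ceiling is binding.
At p = 36: qd = 540 - 6·36 = 324 and qs = 8·36 - 230 = 58.
The quantity actually transacted is the short side, supply: 58.

58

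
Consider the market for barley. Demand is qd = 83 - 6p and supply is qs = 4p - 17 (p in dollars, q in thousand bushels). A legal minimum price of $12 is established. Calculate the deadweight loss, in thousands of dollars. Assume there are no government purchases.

Without the control the market clears where 83 - 6p = 4p - 17, i.e. p* = 10 and q* = 23.
The floor of 12 is above the equilibrium price 10, so it binds.
At p = 12: qd = 83 - 6·12 = 11 and qs = 4·12 - 17 = 31.
Quantity traded falls to 11. At q = 11 the demand price is (83 - 11)/6 = 12 and the supply price is (17 + 11)/4 = 7.
Deadweight loss = ½ · (12 - 7) · (23 - 11) = ½ · 5 · 12 = 30.

30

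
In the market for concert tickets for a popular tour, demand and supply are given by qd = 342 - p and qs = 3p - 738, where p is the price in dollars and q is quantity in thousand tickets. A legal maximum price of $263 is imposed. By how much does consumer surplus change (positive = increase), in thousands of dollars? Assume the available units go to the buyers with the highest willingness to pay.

Equilibrium: 342 - p = 3p - 738, so 1080 = 4p and p* = 270, q* = 72.
Because the ceiling (263) lies below the market-clearing price, it is binding.
At p = 263: qd = 342 - 263 = 79 and qs = 3·263 - 738 = 51.
Consumer surplus without the control is ½ · (342 - 270) · 72 = 2592.
With the ceiling, 51 units are sold at 263 (assume they go to the highest-value buyers). The demand price at q = 51 is 291, so CS = ½ · [(342 - 263) + (291 - 263)] · 51 = 2728.5.
Change in consumer surplus = 2728.5 - 2592 = 136.5.

136.5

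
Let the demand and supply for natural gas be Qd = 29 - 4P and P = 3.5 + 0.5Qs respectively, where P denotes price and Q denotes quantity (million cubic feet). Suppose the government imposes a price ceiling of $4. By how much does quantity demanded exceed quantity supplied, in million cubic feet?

Rearranging supply gives Qs = 2P - 7. Setting quantity demanded equal to quantity supplied, 29 - 4P = 2P - 7, gives P* = 6 and Q* = 5.
Since 4 < 6, the ceiling is binding.
At P = 4: Qd = 29 - 4·4 = 13 and Qs = 2·4 - 7 = 1.
Shortage = Qd - Qs = 13 - 1 = 12.

12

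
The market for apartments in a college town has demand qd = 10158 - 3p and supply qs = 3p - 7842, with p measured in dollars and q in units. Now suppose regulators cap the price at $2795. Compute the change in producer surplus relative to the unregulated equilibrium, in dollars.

Without the control the market clears where 10158 - 3p = 3p - 7842, i.e. p* = 3000 and q* = 1158.
Because the ceiling (2795) lies below the market-clearing price, it is binding.
At p = 2795: qd = 10158 - 3·2795 = 1773 and qs = 3·2795 - 7842 = 543.
Producer surplus without the control is ½ · (3000 - 2614) · 1158 = 223494.
With the ceiling, producers sell 543 units at 2795, so PS = ½ · (2795 - 2614) · 543 = 49141.5.
Change in producer surplus = 49141.5 - 223494 = -174352.5.

-174352.5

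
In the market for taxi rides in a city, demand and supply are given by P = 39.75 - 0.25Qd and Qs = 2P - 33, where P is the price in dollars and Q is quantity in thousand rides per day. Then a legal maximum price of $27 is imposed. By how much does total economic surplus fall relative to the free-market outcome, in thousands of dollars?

Rearranging demand gives Qd = 159 - 4P. In a free market, 159 - 4P = 2P - 33 gives the equilibrium P* = 32, Q* = 31.
The ceiling of 27 is below the equilibrium price 32, so it binds.
At P = 27: Qd = 159 - 4·27 = 51 and Qs = 2·27 - 33 = 21.
Quantity traded falls to 21. At Q = 21 the demand price is (159 - 21)/4 = 34.5 and the supply price is (33 + 21)/2 = 27.
Deadweight loss = ½ · (34.5 - 27) · (31 - 21) = ½ · 7.5 · 10 = 37.5.

37.5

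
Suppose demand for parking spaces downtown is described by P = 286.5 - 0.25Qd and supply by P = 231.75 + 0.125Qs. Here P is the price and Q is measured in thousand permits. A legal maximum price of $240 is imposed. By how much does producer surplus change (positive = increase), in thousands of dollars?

Rearranging demand gives Qd = 1146 - 4P; rearranging supply gives Qs = 8P - 1854. In a free market, 1146 - 4P = 8P - 1854 gives the equilibrium P* = 250, Q* = 146.
The ceiling of 240 is below the equilibrium price 250, so it binds.
At P = 240: Qd = 1146 - 4·240 = 186 and Qs = 8·240 - 1854 = 66.
Producer surplus without the control is ½ · (250 - 231.75) · 146 = 1332.25.
With the ceiling, producers sell 66 units at 240, so PS = ½ · (240 - 231.75) · 66 = 272.25.
Change in producer surplus = 272.25 - 1332.25 = -1060.

-1060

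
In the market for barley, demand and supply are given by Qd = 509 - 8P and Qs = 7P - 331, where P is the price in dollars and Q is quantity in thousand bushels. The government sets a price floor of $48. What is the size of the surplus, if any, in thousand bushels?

0

In a free market, 509 - 8P = 7P - 331 gives the equilibrium P* = 56, Q* = 61.
The floor of 48 is below the equilibrium price 56, so it is not binding; the market clears at P* = 56, Q* = 61.
Since the control does not bind, there is no surplus.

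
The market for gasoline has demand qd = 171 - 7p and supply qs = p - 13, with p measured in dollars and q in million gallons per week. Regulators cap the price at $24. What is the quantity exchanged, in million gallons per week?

Without the control the market clears where 171 - 7p = p - 13, i.e. p* = 23 and q* = 10.
The ceiling of 24 is above the equilibrium price 23, so it is not binding; the market clears at p* = 23, q* = 10.

10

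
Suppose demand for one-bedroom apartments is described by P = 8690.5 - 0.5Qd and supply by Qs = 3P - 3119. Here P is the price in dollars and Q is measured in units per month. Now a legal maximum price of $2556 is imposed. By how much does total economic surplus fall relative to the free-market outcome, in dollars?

Rearranging demand gives Qd = 17381 - 2P. In a free market, 17381 - 2P = 3P - 3119 gives the equilibrium P* = 4100, Q* = 9181.
Since 2556 < 4100, the ceiling is binding.
At P = 2556: Qd = 17381 - 2·2556 = 12269 and Qs = 3·2556 - 3119 = 4549.
Quantity traded falls to 4549. At Q = 4549 the demand price is (17381 - 4549)/2 = 6416 and the supply price is (3119 + 4549)/3 = 2556.
Deadweight loss = ½ · (6416 - 2556) · (9181 - 4549) = ½ · 3860 · 4632 = 8939760.

8939760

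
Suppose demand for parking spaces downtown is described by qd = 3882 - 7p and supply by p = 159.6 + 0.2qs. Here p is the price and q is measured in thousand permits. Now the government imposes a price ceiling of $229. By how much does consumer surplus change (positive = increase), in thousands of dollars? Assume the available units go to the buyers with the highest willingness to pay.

9579.5

Rearranging supply gives qs = 5p - 798. Equilibrium: 3882 - 7p = 5p - 798, so 4680 = 12p and p* = 390, q* = 1152.
The ceiling of 229 is below the equilibrium price 390, so it binds.
At p = 229: qd = 3882 - 7·229 = 2279 and qs = 5·229 - 798 = 347.
Consumer surplus without the control is ½ · (3882/7 - 390) · 1152 = 663552/7.
With the ceiling, 347 units are sold at 229 (assume they go to the highest-value buyers). The demand price at q = 347 is 505, so CS = ½ · [(3882/7 - 229) + (505 - 229)] · 347 = 1461217/14.
Change in consumer surplus = 1461217/14 - 663552/7 = 9579.5.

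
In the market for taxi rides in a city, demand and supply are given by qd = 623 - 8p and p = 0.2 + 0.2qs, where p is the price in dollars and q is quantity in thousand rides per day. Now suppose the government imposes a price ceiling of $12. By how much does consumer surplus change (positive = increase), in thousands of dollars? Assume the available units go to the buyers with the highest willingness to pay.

99

Rearranging supply gives qs = 5p - 1. Equilibrium: 623 - 8p = 5p - 1, so 624 = 13p and p* = 48, q* = 239.
Since 12 < 48, the ceiling is binding.
At p = 12: qd = 623 - 8·12 = 527 and qs = 5·12 - 1 = 59.
Consumer surplus without the control is ½ · (77.875 - 48) · 239 = 3570.0625.
With the ceiling, 59 units are sold at 12 (assume they go to the highest-value buyers). The demand price at q = 59 is 70.5, so CS = ½ · [(77.875 - 12) + (70.5 - 12)] · 59 = 3669.0625.
Change in consumer surplus = 3669.0625 - 3570.0625 = 99.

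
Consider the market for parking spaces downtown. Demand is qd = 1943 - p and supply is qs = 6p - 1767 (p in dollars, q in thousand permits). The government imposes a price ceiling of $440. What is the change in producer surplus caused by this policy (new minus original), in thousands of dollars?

-102870

In a free market, 1943 - p = 6p - 1767 gives the equilibrium p* = 530, q* = 1413.
Because the ceiling (440) lies below the market-clearing price, it is binding.
At p = 440: qd = 1943 - 440 = 1503 and qs = 6·440 - 1767 = 873.
Producer surplus without the control is ½ · (530 - 294.5) · 1413 = 166380.75.
With the ceiling, producers sell 873 units at 440, so PS = ½ · (440 - 294.5) · 873 = 63510.75.
Change in producer surplus = 63510.75 - 166380.75 = -102870.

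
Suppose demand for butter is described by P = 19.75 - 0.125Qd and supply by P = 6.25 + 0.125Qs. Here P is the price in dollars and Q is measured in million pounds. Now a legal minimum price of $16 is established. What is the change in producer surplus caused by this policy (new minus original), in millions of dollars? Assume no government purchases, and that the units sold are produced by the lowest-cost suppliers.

54

Rearranging demand gives Qd = 158 - 8P; rearranging supply gives Qs = 8P - 50. In a free market, 158 - 8P = 8P - 50 gives the equilibrium P* = 13, Q* = 54.
Because the floor (16) lies above the market-clearing price, it is binding.
At P = 16: Qd = 158 - 8·16 = 30 and Qs = 8·16 - 50 = 78.
Producer surplus without the control is ½ · (13 - 6.25) · 54 = 182.25.
With the floor, 30 units are sold at 16. The supply price at Q = 30 is 10, so PS = ½ · [(16 - 6.25) + (16 - 10)] · 30 = 236.25.
Change in producer surplus = 236.25 - 182.25 = 54.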